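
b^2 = b^2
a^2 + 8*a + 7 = (a + 1)*(a + 7)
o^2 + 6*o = o*(o + 6)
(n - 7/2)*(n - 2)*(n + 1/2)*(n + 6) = n^4 + n^3 - 103*n^2/4 + 29*n + 21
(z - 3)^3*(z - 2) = z^4 - 11*z^3 + 45*z^2 - 81*z + 54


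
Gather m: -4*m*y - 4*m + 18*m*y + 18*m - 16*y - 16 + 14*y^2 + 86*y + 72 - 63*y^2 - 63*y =m*(14*y + 14) - 49*y^2 + 7*y + 56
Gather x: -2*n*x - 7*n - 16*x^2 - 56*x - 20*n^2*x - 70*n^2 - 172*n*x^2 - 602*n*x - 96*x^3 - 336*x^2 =-70*n^2 - 7*n - 96*x^3 + x^2*(-172*n - 352) + x*(-20*n^2 - 604*n - 56)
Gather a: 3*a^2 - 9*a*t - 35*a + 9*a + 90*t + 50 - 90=3*a^2 + a*(-9*t - 26) + 90*t - 40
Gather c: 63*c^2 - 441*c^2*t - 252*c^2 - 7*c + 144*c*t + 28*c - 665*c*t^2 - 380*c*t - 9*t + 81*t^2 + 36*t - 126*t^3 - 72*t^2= c^2*(-441*t - 189) + c*(-665*t^2 - 236*t + 21) - 126*t^3 + 9*t^2 + 27*t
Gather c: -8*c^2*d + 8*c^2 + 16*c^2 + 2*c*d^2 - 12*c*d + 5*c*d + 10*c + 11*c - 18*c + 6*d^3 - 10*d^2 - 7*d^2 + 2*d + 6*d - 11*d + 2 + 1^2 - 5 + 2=c^2*(24 - 8*d) + c*(2*d^2 - 7*d + 3) + 6*d^3 - 17*d^2 - 3*d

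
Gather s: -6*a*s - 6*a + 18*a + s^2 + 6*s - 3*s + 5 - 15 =12*a + s^2 + s*(3 - 6*a) - 10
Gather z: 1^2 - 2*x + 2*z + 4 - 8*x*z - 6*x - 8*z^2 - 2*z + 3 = -8*x*z - 8*x - 8*z^2 + 8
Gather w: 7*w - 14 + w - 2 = 8*w - 16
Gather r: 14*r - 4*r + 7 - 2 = 10*r + 5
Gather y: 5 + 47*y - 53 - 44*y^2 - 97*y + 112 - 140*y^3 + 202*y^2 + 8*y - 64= -140*y^3 + 158*y^2 - 42*y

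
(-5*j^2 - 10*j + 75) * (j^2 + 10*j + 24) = -5*j^4 - 60*j^3 - 145*j^2 + 510*j + 1800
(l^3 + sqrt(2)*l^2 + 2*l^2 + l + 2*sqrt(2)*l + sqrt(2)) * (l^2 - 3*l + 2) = l^5 - l^4 + sqrt(2)*l^4 - 3*l^3 - sqrt(2)*l^3 - 3*sqrt(2)*l^2 + l^2 + sqrt(2)*l + 2*l + 2*sqrt(2)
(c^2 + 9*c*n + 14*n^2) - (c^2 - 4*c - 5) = 9*c*n + 4*c + 14*n^2 + 5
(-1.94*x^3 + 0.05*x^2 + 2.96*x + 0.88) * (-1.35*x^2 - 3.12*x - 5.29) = 2.619*x^5 + 5.9853*x^4 + 6.1106*x^3 - 10.6877*x^2 - 18.404*x - 4.6552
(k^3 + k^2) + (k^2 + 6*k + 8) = k^3 + 2*k^2 + 6*k + 8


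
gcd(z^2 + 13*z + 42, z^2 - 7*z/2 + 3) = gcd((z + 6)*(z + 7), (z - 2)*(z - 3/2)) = 1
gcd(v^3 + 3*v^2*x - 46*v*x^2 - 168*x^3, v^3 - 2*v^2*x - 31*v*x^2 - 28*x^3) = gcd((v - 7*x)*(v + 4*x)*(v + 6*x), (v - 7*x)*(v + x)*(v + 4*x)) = -v^2 + 3*v*x + 28*x^2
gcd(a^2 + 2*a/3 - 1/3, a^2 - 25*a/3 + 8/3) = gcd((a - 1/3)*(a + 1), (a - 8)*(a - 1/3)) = a - 1/3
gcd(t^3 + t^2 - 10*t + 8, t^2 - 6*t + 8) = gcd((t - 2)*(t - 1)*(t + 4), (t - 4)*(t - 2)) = t - 2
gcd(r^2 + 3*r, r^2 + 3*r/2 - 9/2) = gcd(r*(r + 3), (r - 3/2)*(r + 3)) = r + 3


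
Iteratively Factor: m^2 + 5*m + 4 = (m + 1)*(m + 4)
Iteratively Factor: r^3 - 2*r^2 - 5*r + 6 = (r - 1)*(r^2 - r - 6) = (r - 1)*(r + 2)*(r - 3)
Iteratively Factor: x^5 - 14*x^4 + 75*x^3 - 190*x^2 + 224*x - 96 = (x - 3)*(x^4 - 11*x^3 + 42*x^2 - 64*x + 32) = (x - 4)*(x - 3)*(x^3 - 7*x^2 + 14*x - 8) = (x - 4)*(x - 3)*(x - 1)*(x^2 - 6*x + 8) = (x - 4)^2*(x - 3)*(x - 1)*(x - 2)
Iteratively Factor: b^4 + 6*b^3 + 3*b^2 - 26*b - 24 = (b + 3)*(b^3 + 3*b^2 - 6*b - 8) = (b + 1)*(b + 3)*(b^2 + 2*b - 8) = (b - 2)*(b + 1)*(b + 3)*(b + 4)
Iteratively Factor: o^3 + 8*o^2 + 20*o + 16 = (o + 2)*(o^2 + 6*o + 8) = (o + 2)^2*(o + 4)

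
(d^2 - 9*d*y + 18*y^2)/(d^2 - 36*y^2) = (d - 3*y)/(d + 6*y)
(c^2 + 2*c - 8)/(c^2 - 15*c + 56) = (c^2 + 2*c - 8)/(c^2 - 15*c + 56)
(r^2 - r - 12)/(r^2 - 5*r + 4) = (r + 3)/(r - 1)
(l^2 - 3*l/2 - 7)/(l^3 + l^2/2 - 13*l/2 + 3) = (2*l^2 - 3*l - 14)/(2*l^3 + l^2 - 13*l + 6)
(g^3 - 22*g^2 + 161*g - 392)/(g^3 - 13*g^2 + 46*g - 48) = (g^2 - 14*g + 49)/(g^2 - 5*g + 6)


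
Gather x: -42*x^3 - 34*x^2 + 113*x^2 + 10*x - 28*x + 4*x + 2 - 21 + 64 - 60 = -42*x^3 + 79*x^2 - 14*x - 15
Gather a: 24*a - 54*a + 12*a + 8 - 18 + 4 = -18*a - 6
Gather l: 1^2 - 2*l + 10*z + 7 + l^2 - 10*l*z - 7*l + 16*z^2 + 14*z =l^2 + l*(-10*z - 9) + 16*z^2 + 24*z + 8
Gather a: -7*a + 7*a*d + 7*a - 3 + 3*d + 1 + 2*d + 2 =7*a*d + 5*d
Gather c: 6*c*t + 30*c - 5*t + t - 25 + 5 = c*(6*t + 30) - 4*t - 20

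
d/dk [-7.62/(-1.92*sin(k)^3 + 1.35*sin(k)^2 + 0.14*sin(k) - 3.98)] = (-43.8912*sin(k)^2 + 20.574*sin(k) + 1.0668)*cos(k)/(1.92*sin(k)^3 - 1.35*sin(k)^2 - 0.14*sin(k) + 3.98)^2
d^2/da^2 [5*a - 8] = 0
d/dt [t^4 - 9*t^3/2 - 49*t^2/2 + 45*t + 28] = 4*t^3 - 27*t^2/2 - 49*t + 45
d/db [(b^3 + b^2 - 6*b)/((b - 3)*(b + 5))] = (b^4 + 4*b^3 - 37*b^2 - 30*b + 90)/(b^4 + 4*b^3 - 26*b^2 - 60*b + 225)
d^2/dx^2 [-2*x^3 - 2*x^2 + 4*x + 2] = -12*x - 4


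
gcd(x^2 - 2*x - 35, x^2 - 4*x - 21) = x - 7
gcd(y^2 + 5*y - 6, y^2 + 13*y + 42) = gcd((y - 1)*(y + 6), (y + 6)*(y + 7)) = y + 6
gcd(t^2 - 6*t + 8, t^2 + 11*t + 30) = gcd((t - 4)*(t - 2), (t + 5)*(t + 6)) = 1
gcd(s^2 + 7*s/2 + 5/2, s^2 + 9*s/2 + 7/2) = s + 1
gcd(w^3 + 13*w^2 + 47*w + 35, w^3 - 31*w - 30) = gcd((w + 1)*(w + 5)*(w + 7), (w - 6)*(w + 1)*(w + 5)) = w^2 + 6*w + 5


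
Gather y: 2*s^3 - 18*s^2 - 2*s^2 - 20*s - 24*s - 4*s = 2*s^3 - 20*s^2 - 48*s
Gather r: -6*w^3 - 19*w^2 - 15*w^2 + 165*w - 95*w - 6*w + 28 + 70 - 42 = -6*w^3 - 34*w^2 + 64*w + 56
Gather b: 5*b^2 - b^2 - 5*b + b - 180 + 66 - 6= 4*b^2 - 4*b - 120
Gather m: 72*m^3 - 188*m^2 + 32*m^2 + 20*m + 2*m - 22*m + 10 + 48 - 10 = 72*m^3 - 156*m^2 + 48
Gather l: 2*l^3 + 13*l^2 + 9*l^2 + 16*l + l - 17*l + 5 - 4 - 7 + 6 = 2*l^3 + 22*l^2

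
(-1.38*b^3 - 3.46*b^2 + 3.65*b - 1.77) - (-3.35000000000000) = -1.38*b^3 - 3.46*b^2 + 3.65*b + 1.58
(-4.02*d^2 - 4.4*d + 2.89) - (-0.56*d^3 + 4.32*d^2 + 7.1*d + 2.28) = 0.56*d^3 - 8.34*d^2 - 11.5*d + 0.61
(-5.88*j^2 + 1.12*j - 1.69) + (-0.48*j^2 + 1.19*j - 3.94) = -6.36*j^2 + 2.31*j - 5.63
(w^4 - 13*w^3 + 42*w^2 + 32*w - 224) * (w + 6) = w^5 - 7*w^4 - 36*w^3 + 284*w^2 - 32*w - 1344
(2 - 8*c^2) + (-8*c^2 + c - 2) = -16*c^2 + c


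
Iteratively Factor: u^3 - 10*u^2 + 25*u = (u - 5)*(u^2 - 5*u) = (u - 5)^2*(u)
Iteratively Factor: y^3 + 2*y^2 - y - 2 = (y - 1)*(y^2 + 3*y + 2) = (y - 1)*(y + 1)*(y + 2)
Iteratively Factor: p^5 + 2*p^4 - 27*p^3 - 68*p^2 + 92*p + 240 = (p + 4)*(p^4 - 2*p^3 - 19*p^2 + 8*p + 60) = (p + 2)*(p + 4)*(p^3 - 4*p^2 - 11*p + 30) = (p - 5)*(p + 2)*(p + 4)*(p^2 + p - 6) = (p - 5)*(p + 2)*(p + 3)*(p + 4)*(p - 2)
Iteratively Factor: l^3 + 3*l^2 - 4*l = (l - 1)*(l^2 + 4*l) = l*(l - 1)*(l + 4)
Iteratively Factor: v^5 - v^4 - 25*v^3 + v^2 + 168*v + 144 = (v - 4)*(v^4 + 3*v^3 - 13*v^2 - 51*v - 36) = (v - 4)*(v + 3)*(v^3 - 13*v - 12) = (v - 4)*(v + 1)*(v + 3)*(v^2 - v - 12) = (v - 4)^2*(v + 1)*(v + 3)*(v + 3)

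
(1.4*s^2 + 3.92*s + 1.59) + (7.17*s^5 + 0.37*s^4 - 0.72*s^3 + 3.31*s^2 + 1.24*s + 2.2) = 7.17*s^5 + 0.37*s^4 - 0.72*s^3 + 4.71*s^2 + 5.16*s + 3.79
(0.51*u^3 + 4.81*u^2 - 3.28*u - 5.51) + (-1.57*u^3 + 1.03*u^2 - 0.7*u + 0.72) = -1.06*u^3 + 5.84*u^2 - 3.98*u - 4.79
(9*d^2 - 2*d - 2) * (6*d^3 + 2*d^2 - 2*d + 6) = 54*d^5 + 6*d^4 - 34*d^3 + 54*d^2 - 8*d - 12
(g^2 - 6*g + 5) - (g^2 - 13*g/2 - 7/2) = g/2 + 17/2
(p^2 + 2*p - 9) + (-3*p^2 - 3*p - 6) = -2*p^2 - p - 15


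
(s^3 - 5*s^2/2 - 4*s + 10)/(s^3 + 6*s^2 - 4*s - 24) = (s - 5/2)/(s + 6)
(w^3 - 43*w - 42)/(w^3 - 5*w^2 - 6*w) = (w^2 - w - 42)/(w*(w - 6))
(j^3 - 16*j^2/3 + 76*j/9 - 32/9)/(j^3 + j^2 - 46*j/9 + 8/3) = (3*j^2 - 14*j + 16)/(3*j^2 + 5*j - 12)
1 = 1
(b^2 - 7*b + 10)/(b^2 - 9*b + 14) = (b - 5)/(b - 7)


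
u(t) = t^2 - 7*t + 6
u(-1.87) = 22.59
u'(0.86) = -5.28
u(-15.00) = 336.00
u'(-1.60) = -10.20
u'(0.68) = -5.64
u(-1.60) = 19.76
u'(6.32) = 5.64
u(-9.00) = 150.00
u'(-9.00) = -25.00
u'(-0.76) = -8.52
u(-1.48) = 18.55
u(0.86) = 0.72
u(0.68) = 1.70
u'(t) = 2*t - 7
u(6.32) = 1.70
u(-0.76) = 11.90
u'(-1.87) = -10.74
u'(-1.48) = -9.96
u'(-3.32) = -13.64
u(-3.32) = 40.26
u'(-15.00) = -37.00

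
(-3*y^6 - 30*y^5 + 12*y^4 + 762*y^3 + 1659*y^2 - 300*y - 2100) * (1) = -3*y^6 - 30*y^5 + 12*y^4 + 762*y^3 + 1659*y^2 - 300*y - 2100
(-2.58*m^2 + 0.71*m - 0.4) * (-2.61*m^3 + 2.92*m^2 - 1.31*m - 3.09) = 6.7338*m^5 - 9.3867*m^4 + 6.497*m^3 + 5.8741*m^2 - 1.6699*m + 1.236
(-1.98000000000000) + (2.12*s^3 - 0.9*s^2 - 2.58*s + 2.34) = 2.12*s^3 - 0.9*s^2 - 2.58*s + 0.36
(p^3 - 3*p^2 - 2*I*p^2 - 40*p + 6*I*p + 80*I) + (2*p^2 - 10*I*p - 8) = p^3 - p^2 - 2*I*p^2 - 40*p - 4*I*p - 8 + 80*I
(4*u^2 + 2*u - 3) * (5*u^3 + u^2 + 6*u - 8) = 20*u^5 + 14*u^4 + 11*u^3 - 23*u^2 - 34*u + 24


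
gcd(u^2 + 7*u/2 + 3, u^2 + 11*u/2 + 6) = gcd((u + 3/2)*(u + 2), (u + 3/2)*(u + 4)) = u + 3/2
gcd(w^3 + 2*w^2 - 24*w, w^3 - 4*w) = w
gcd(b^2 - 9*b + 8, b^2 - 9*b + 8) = b^2 - 9*b + 8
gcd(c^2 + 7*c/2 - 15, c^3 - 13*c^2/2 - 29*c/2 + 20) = 1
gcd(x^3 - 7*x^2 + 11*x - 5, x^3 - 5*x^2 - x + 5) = x^2 - 6*x + 5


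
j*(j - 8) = j^2 - 8*j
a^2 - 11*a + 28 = (a - 7)*(a - 4)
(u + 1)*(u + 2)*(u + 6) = u^3 + 9*u^2 + 20*u + 12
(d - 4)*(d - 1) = d^2 - 5*d + 4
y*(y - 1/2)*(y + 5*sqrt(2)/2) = y^3 - y^2/2 + 5*sqrt(2)*y^2/2 - 5*sqrt(2)*y/4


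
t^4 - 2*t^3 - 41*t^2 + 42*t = t*(t - 7)*(t - 1)*(t + 6)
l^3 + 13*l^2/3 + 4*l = l*(l + 4/3)*(l + 3)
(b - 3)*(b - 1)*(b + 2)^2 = b^4 - 9*b^2 - 4*b + 12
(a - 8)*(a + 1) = a^2 - 7*a - 8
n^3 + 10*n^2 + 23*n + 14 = (n + 1)*(n + 2)*(n + 7)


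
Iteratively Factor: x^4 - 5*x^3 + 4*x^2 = (x)*(x^3 - 5*x^2 + 4*x) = x*(x - 1)*(x^2 - 4*x) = x*(x - 4)*(x - 1)*(x)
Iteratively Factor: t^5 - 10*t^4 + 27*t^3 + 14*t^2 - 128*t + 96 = (t - 4)*(t^4 - 6*t^3 + 3*t^2 + 26*t - 24) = (t - 4)*(t - 1)*(t^3 - 5*t^2 - 2*t + 24) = (t - 4)*(t - 3)*(t - 1)*(t^2 - 2*t - 8) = (t - 4)^2*(t - 3)*(t - 1)*(t + 2)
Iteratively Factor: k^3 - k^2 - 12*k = (k + 3)*(k^2 - 4*k) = (k - 4)*(k + 3)*(k)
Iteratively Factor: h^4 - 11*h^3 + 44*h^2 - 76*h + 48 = (h - 2)*(h^3 - 9*h^2 + 26*h - 24) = (h - 2)^2*(h^2 - 7*h + 12) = (h - 3)*(h - 2)^2*(h - 4)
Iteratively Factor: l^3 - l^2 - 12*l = (l)*(l^2 - l - 12) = l*(l - 4)*(l + 3)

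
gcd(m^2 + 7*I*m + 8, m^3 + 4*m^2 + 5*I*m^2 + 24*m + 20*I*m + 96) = m + 8*I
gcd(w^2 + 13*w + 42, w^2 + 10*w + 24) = w + 6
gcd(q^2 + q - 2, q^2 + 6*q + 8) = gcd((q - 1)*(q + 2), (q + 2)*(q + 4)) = q + 2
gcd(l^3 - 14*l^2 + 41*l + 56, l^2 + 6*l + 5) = l + 1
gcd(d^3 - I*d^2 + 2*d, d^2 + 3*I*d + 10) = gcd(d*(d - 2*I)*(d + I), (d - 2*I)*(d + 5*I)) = d - 2*I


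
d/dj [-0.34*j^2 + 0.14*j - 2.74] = 0.14 - 0.68*j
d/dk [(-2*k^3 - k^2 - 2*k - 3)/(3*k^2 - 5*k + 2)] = (-6*k^4 + 20*k^3 - k^2 + 14*k - 19)/(9*k^4 - 30*k^3 + 37*k^2 - 20*k + 4)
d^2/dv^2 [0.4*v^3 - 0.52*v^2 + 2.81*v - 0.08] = 2.4*v - 1.04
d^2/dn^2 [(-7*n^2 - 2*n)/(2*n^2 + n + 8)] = 12*(n^3 + 56*n^2 + 16*n - 72)/(8*n^6 + 12*n^5 + 102*n^4 + 97*n^3 + 408*n^2 + 192*n + 512)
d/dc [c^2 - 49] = 2*c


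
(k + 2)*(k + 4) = k^2 + 6*k + 8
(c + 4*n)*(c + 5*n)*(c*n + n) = c^3*n + 9*c^2*n^2 + c^2*n + 20*c*n^3 + 9*c*n^2 + 20*n^3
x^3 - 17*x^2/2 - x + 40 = (x - 8)*(x - 5/2)*(x + 2)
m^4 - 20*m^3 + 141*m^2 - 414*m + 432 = (m - 8)*(m - 6)*(m - 3)^2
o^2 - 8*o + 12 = (o - 6)*(o - 2)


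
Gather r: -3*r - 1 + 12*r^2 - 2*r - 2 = 12*r^2 - 5*r - 3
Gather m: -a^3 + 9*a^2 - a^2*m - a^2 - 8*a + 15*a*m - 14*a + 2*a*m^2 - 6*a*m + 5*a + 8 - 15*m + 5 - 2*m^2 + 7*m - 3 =-a^3 + 8*a^2 - 17*a + m^2*(2*a - 2) + m*(-a^2 + 9*a - 8) + 10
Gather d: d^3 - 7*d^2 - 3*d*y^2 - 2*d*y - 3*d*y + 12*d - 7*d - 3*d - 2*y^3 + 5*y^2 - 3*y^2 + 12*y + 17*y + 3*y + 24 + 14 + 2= d^3 - 7*d^2 + d*(-3*y^2 - 5*y + 2) - 2*y^3 + 2*y^2 + 32*y + 40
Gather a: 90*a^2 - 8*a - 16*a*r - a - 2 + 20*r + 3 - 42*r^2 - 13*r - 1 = 90*a^2 + a*(-16*r - 9) - 42*r^2 + 7*r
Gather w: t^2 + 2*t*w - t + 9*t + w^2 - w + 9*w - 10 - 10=t^2 + 8*t + w^2 + w*(2*t + 8) - 20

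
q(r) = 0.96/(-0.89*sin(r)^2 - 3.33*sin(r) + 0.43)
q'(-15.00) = -0.32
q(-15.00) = 0.43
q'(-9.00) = -0.83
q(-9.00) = 0.58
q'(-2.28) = -0.21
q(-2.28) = 0.39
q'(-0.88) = 0.20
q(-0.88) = 0.39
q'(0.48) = 2.10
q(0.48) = -0.74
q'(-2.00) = -0.09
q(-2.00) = 0.35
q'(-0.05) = 8.80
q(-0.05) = 1.62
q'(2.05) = -0.21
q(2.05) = -0.30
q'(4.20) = -0.12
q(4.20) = 0.36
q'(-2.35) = -0.25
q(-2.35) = 0.41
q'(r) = 0.96*(1.78*sin(r)*cos(r) + 3.33*cos(r))/(-0.89*sin(r)^2 - 3.33*sin(r) + 0.43)^2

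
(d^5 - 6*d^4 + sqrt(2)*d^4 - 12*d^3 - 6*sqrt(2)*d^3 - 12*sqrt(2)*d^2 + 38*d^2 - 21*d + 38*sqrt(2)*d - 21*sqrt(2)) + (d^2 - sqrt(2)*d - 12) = d^5 - 6*d^4 + sqrt(2)*d^4 - 12*d^3 - 6*sqrt(2)*d^3 - 12*sqrt(2)*d^2 + 39*d^2 - 21*d + 37*sqrt(2)*d - 21*sqrt(2) - 12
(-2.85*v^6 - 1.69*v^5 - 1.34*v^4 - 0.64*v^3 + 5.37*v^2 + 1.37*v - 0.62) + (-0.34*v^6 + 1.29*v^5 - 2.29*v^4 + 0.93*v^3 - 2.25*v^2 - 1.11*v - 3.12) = -3.19*v^6 - 0.4*v^5 - 3.63*v^4 + 0.29*v^3 + 3.12*v^2 + 0.26*v - 3.74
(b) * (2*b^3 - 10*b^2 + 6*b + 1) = 2*b^4 - 10*b^3 + 6*b^2 + b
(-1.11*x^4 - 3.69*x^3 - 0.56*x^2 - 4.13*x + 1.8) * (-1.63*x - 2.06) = 1.8093*x^5 + 8.3013*x^4 + 8.5142*x^3 + 7.8855*x^2 + 5.5738*x - 3.708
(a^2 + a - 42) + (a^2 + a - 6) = 2*a^2 + 2*a - 48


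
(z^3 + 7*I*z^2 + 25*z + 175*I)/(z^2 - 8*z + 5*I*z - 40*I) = (z^2 + 2*I*z + 35)/(z - 8)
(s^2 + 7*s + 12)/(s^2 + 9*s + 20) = (s + 3)/(s + 5)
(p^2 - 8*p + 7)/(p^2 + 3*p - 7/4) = 4*(p^2 - 8*p + 7)/(4*p^2 + 12*p - 7)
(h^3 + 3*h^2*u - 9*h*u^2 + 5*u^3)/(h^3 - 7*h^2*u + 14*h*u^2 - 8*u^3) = (h^2 + 4*h*u - 5*u^2)/(h^2 - 6*h*u + 8*u^2)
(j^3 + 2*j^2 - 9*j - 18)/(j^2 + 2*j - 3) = (j^2 - j - 6)/(j - 1)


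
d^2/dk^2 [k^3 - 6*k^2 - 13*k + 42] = 6*k - 12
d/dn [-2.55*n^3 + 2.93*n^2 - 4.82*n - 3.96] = -7.65*n^2 + 5.86*n - 4.82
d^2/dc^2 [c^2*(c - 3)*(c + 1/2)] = 12*c^2 - 15*c - 3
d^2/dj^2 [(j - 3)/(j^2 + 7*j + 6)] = 2*((j - 3)*(2*j + 7)^2 - (3*j + 4)*(j^2 + 7*j + 6))/(j^2 + 7*j + 6)^3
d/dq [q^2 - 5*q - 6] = 2*q - 5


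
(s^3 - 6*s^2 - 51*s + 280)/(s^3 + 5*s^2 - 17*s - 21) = (s^2 - 13*s + 40)/(s^2 - 2*s - 3)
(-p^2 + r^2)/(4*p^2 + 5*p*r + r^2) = (-p + r)/(4*p + r)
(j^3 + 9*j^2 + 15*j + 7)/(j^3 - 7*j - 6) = (j^2 + 8*j + 7)/(j^2 - j - 6)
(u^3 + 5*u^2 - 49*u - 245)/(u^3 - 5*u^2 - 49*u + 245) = (u + 5)/(u - 5)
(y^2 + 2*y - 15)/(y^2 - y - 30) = (y - 3)/(y - 6)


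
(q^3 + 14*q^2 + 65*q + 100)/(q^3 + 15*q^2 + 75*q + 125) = (q + 4)/(q + 5)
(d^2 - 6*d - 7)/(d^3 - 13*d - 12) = (d - 7)/(d^2 - d - 12)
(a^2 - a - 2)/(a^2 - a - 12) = (-a^2 + a + 2)/(-a^2 + a + 12)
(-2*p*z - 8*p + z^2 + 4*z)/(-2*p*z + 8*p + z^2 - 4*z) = (z + 4)/(z - 4)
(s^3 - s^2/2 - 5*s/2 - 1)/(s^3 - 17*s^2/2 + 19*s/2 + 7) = (s + 1)/(s - 7)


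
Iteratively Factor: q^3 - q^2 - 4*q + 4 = (q - 1)*(q^2 - 4) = (q - 1)*(q + 2)*(q - 2)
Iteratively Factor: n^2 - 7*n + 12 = (n - 3)*(n - 4)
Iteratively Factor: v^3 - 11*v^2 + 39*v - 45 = (v - 5)*(v^2 - 6*v + 9) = (v - 5)*(v - 3)*(v - 3)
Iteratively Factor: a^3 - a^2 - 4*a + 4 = (a - 2)*(a^2 + a - 2) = (a - 2)*(a - 1)*(a + 2)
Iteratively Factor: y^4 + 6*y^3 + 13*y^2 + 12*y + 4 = (y + 2)*(y^3 + 4*y^2 + 5*y + 2) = (y + 1)*(y + 2)*(y^2 + 3*y + 2) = (y + 1)*(y + 2)^2*(y + 1)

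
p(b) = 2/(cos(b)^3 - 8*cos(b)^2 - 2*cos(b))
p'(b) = 2*(3*sin(b)*cos(b)^2 - 16*sin(b)*cos(b) - 2*sin(b))/(cos(b)^3 - 8*cos(b)^2 - 2*cos(b))^2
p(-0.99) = -0.60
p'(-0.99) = 1.48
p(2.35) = -0.69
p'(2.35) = 1.82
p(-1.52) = -16.39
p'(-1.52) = 376.12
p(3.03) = -0.29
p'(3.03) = 0.08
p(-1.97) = -4.08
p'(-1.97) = -35.86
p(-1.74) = 19.02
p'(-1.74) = -138.96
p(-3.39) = -0.31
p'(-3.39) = 0.19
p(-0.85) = -0.44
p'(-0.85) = 0.83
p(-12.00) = -0.29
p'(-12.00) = -0.31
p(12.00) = -0.29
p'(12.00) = 0.31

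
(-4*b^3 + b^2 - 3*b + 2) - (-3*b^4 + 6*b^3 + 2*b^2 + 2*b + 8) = 3*b^4 - 10*b^3 - b^2 - 5*b - 6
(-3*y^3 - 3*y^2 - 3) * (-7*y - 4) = 21*y^4 + 33*y^3 + 12*y^2 + 21*y + 12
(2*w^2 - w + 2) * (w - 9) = 2*w^3 - 19*w^2 + 11*w - 18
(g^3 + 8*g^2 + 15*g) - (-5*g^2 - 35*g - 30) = g^3 + 13*g^2 + 50*g + 30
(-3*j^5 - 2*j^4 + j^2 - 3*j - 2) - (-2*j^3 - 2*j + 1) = -3*j^5 - 2*j^4 + 2*j^3 + j^2 - j - 3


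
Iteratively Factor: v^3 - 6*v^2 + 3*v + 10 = (v - 2)*(v^2 - 4*v - 5) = (v - 5)*(v - 2)*(v + 1)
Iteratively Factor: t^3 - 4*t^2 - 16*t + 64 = (t + 4)*(t^2 - 8*t + 16) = (t - 4)*(t + 4)*(t - 4)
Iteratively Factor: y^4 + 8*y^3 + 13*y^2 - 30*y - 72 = (y + 3)*(y^3 + 5*y^2 - 2*y - 24) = (y + 3)^2*(y^2 + 2*y - 8) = (y - 2)*(y + 3)^2*(y + 4)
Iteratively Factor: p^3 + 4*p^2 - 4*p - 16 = (p + 4)*(p^2 - 4) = (p - 2)*(p + 4)*(p + 2)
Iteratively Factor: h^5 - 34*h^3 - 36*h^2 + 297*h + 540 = (h + 3)*(h^4 - 3*h^3 - 25*h^2 + 39*h + 180) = (h - 4)*(h + 3)*(h^3 + h^2 - 21*h - 45) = (h - 5)*(h - 4)*(h + 3)*(h^2 + 6*h + 9) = (h - 5)*(h - 4)*(h + 3)^2*(h + 3)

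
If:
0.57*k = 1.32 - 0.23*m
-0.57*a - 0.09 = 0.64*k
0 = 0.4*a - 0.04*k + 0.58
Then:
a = -1.34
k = 1.06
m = 3.12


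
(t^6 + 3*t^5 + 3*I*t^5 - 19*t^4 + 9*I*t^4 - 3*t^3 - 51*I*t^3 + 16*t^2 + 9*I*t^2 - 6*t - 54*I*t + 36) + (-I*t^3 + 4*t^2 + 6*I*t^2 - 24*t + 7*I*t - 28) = t^6 + 3*t^5 + 3*I*t^5 - 19*t^4 + 9*I*t^4 - 3*t^3 - 52*I*t^3 + 20*t^2 + 15*I*t^2 - 30*t - 47*I*t + 8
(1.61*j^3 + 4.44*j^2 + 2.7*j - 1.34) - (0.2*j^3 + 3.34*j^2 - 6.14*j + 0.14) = 1.41*j^3 + 1.1*j^2 + 8.84*j - 1.48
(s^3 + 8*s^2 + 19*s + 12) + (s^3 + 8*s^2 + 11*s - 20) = 2*s^3 + 16*s^2 + 30*s - 8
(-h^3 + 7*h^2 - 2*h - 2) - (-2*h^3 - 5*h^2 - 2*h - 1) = h^3 + 12*h^2 - 1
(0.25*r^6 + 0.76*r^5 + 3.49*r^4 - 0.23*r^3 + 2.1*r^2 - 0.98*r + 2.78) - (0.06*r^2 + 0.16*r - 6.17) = 0.25*r^6 + 0.76*r^5 + 3.49*r^4 - 0.23*r^3 + 2.04*r^2 - 1.14*r + 8.95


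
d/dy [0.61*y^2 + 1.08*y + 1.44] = 1.22*y + 1.08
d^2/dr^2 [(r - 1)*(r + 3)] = 2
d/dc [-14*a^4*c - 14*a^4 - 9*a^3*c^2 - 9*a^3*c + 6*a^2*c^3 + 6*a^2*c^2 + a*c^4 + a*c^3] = a*(-14*a^3 - 18*a^2*c - 9*a^2 + 18*a*c^2 + 12*a*c + 4*c^3 + 3*c^2)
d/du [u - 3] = 1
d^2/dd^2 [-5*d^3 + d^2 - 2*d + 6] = 2 - 30*d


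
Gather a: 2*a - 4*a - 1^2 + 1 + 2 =2 - 2*a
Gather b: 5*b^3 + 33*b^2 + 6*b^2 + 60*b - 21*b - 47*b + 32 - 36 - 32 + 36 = 5*b^3 + 39*b^2 - 8*b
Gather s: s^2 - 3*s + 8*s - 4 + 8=s^2 + 5*s + 4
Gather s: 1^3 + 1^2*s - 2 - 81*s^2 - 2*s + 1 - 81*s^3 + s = -81*s^3 - 81*s^2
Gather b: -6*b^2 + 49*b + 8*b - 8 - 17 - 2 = -6*b^2 + 57*b - 27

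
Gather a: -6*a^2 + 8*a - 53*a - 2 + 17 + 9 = -6*a^2 - 45*a + 24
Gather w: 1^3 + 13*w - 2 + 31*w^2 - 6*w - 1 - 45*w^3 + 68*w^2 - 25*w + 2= -45*w^3 + 99*w^2 - 18*w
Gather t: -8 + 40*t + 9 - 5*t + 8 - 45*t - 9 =-10*t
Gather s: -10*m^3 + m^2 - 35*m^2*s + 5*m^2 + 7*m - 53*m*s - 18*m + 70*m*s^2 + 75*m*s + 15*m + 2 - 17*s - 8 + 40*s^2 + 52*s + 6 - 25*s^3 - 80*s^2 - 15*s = -10*m^3 + 6*m^2 + 4*m - 25*s^3 + s^2*(70*m - 40) + s*(-35*m^2 + 22*m + 20)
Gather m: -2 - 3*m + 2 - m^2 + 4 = -m^2 - 3*m + 4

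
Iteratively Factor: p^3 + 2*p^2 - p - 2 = (p - 1)*(p^2 + 3*p + 2) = (p - 1)*(p + 2)*(p + 1)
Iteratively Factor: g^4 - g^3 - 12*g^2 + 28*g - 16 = (g - 2)*(g^3 + g^2 - 10*g + 8) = (g - 2)*(g + 4)*(g^2 - 3*g + 2) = (g - 2)^2*(g + 4)*(g - 1)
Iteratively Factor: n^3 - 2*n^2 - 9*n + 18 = (n + 3)*(n^2 - 5*n + 6) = (n - 3)*(n + 3)*(n - 2)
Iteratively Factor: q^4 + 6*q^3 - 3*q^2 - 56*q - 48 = (q + 4)*(q^3 + 2*q^2 - 11*q - 12) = (q - 3)*(q + 4)*(q^2 + 5*q + 4) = (q - 3)*(q + 4)^2*(q + 1)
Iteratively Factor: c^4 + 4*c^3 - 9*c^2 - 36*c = (c - 3)*(c^3 + 7*c^2 + 12*c) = c*(c - 3)*(c^2 + 7*c + 12) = c*(c - 3)*(c + 4)*(c + 3)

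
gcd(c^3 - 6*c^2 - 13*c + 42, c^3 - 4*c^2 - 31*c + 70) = c^2 - 9*c + 14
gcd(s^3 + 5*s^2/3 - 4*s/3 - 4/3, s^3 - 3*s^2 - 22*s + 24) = s - 1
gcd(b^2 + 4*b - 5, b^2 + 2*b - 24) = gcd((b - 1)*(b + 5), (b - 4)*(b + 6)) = 1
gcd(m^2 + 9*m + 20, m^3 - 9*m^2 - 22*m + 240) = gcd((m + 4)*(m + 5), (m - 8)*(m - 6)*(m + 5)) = m + 5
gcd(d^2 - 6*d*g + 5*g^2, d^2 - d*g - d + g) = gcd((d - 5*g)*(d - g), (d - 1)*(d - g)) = d - g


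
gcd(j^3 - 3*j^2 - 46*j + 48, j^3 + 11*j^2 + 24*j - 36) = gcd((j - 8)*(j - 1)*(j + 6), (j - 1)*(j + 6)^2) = j^2 + 5*j - 6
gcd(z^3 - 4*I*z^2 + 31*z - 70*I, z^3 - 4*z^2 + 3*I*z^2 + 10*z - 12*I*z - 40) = z^2 + 3*I*z + 10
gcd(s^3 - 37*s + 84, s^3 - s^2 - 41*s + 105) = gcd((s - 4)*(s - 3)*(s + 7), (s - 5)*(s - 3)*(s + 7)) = s^2 + 4*s - 21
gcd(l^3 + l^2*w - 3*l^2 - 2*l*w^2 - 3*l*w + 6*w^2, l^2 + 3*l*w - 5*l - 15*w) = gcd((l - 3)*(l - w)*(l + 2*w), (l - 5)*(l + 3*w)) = 1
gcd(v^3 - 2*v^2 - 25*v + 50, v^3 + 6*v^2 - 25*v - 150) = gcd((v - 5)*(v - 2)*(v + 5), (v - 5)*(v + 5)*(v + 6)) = v^2 - 25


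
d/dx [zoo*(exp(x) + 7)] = zoo*exp(x)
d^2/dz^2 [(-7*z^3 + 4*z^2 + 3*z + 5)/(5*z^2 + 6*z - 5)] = 2*(-472*z^3 + 1305*z^2 + 150*z + 495)/(125*z^6 + 450*z^5 + 165*z^4 - 684*z^3 - 165*z^2 + 450*z - 125)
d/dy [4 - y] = -1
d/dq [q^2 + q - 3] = 2*q + 1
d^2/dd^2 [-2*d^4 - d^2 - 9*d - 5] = -24*d^2 - 2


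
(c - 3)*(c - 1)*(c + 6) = c^3 + 2*c^2 - 21*c + 18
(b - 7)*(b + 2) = b^2 - 5*b - 14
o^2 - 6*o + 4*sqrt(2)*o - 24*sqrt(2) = (o - 6)*(o + 4*sqrt(2))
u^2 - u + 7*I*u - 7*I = (u - 1)*(u + 7*I)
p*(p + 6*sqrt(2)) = p^2 + 6*sqrt(2)*p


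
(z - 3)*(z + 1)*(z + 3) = z^3 + z^2 - 9*z - 9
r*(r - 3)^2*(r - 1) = r^4 - 7*r^3 + 15*r^2 - 9*r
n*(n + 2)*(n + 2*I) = n^3 + 2*n^2 + 2*I*n^2 + 4*I*n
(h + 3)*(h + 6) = h^2 + 9*h + 18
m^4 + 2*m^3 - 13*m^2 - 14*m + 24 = (m - 3)*(m - 1)*(m + 2)*(m + 4)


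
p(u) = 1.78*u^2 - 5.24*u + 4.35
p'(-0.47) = -6.91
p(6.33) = 42.50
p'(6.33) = 17.29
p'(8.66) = 25.59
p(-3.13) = 38.19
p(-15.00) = 483.45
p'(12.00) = 37.48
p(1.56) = 0.51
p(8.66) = 92.46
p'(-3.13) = -16.38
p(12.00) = 197.79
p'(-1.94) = -12.15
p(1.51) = 0.50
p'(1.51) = 0.14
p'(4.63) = 11.24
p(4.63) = 18.25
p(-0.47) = 7.21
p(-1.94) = 21.21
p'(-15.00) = -58.64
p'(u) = 3.56*u - 5.24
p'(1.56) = 0.31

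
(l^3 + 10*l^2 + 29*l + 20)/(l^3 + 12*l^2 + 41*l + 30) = (l + 4)/(l + 6)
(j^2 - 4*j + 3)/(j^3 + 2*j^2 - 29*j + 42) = (j - 1)/(j^2 + 5*j - 14)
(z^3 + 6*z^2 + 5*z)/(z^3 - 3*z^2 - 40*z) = (z + 1)/(z - 8)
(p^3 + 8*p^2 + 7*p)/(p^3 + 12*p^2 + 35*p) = (p + 1)/(p + 5)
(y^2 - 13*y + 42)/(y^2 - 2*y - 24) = (y - 7)/(y + 4)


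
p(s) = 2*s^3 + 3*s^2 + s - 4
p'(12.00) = 937.00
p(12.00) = 3896.00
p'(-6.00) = 181.00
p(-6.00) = -334.00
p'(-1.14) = 1.96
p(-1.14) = -4.20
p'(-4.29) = 85.68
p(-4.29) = -110.98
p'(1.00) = 13.00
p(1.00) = 2.00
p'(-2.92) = 34.64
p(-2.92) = -31.13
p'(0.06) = 1.38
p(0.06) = -3.93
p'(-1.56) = 6.24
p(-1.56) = -5.85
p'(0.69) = 8.00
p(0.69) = -1.22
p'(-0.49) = -0.50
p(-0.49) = -4.00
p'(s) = 6*s^2 + 6*s + 1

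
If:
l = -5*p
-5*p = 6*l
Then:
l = 0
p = 0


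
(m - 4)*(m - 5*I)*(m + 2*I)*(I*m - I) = I*m^4 + 3*m^3 - 5*I*m^3 - 15*m^2 + 14*I*m^2 + 12*m - 50*I*m + 40*I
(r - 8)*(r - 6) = r^2 - 14*r + 48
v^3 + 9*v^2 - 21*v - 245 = (v - 5)*(v + 7)^2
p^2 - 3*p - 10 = (p - 5)*(p + 2)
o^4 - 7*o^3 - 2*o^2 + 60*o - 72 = (o - 6)*(o - 2)^2*(o + 3)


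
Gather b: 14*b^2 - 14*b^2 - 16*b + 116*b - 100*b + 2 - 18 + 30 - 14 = 0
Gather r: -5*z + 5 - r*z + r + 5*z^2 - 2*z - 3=r*(1 - z) + 5*z^2 - 7*z + 2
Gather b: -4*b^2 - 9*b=-4*b^2 - 9*b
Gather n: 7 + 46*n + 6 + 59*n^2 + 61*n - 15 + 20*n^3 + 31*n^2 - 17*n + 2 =20*n^3 + 90*n^2 + 90*n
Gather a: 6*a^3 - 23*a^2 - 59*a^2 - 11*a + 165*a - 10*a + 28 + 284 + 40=6*a^3 - 82*a^2 + 144*a + 352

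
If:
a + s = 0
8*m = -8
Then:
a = -s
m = -1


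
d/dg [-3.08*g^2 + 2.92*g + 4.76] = 2.92 - 6.16*g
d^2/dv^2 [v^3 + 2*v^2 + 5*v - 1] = 6*v + 4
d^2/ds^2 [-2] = 0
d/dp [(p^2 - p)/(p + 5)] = (p^2 + 10*p - 5)/(p^2 + 10*p + 25)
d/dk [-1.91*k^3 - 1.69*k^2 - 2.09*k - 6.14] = -5.73*k^2 - 3.38*k - 2.09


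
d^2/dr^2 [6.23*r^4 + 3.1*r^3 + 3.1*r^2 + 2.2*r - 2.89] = 74.76*r^2 + 18.6*r + 6.2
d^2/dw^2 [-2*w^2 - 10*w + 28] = -4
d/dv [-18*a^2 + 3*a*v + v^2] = 3*a + 2*v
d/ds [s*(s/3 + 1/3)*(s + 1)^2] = (s + 1)^2*(4*s + 1)/3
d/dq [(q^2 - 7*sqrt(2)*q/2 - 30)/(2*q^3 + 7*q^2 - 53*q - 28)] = ((4*q - 7*sqrt(2))*(2*q^3 + 7*q^2 - 53*q - 28) + (-2*q^2 + 7*sqrt(2)*q + 60)*(6*q^2 + 14*q - 53))/(2*(2*q^3 + 7*q^2 - 53*q - 28)^2)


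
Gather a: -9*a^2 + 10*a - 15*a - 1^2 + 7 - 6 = -9*a^2 - 5*a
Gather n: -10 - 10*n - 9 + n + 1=-9*n - 18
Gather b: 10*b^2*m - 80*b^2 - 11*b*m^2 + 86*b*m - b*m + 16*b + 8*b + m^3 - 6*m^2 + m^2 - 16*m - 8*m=b^2*(10*m - 80) + b*(-11*m^2 + 85*m + 24) + m^3 - 5*m^2 - 24*m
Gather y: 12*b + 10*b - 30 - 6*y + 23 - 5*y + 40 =22*b - 11*y + 33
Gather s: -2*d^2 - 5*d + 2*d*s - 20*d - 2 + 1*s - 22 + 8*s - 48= -2*d^2 - 25*d + s*(2*d + 9) - 72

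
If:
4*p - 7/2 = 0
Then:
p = 7/8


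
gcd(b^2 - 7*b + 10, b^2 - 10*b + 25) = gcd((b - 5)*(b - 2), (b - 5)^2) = b - 5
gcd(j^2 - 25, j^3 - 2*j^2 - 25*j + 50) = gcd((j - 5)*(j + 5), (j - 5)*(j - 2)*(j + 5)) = j^2 - 25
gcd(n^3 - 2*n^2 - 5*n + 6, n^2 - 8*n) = 1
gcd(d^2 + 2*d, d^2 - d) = d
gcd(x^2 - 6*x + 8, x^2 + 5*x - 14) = x - 2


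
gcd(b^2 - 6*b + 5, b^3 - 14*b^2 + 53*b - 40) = b^2 - 6*b + 5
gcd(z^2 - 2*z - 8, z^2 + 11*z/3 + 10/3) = z + 2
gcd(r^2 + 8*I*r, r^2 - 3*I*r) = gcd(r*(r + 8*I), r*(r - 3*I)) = r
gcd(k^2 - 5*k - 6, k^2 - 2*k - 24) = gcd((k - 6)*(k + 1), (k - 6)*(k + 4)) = k - 6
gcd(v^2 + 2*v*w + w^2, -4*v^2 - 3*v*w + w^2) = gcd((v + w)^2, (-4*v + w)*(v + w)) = v + w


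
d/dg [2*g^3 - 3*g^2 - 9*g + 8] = 6*g^2 - 6*g - 9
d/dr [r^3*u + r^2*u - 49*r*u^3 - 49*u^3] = u*(3*r^2 + 2*r - 49*u^2)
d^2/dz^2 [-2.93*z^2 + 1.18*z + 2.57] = -5.86000000000000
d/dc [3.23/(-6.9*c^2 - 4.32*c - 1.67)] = (44.574*c + 13.9536)/(6.9*c^2 + 4.32*c + 1.67)^2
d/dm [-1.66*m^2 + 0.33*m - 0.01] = 0.33 - 3.32*m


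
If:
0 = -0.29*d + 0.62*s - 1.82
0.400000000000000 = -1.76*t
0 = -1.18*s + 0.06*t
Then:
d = -6.30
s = -0.01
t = -0.23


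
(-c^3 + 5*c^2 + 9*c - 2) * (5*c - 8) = -5*c^4 + 33*c^3 + 5*c^2 - 82*c + 16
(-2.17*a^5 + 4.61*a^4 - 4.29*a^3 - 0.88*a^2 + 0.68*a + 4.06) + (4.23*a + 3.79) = -2.17*a^5 + 4.61*a^4 - 4.29*a^3 - 0.88*a^2 + 4.91*a + 7.85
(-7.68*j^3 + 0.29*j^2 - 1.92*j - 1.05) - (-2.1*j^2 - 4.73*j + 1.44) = -7.68*j^3 + 2.39*j^2 + 2.81*j - 2.49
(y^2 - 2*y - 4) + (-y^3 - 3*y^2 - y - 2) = -y^3 - 2*y^2 - 3*y - 6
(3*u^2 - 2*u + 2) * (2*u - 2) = 6*u^3 - 10*u^2 + 8*u - 4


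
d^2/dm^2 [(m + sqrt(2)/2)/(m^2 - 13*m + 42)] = ((2*m - 13)^2*(2*m + sqrt(2)) + (-6*m - sqrt(2) + 26)*(m^2 - 13*m + 42))/(m^2 - 13*m + 42)^3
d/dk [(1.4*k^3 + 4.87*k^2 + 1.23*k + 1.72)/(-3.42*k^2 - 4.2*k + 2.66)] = (-4.788*k^4 - 11.76*k^3 - 5.0754*k^2 + 37.6732*k + 10.4958)/(11.6964*k^4 + 28.728*k^3 - 0.554400000000001*k^2 - 22.344*k + 7.0756)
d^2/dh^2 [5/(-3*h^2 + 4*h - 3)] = 10*(9*h^2 - 12*h - 4*(3*h - 2)^2 + 9)/(3*h^2 - 4*h + 3)^3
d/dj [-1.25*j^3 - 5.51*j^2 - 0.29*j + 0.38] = -3.75*j^2 - 11.02*j - 0.29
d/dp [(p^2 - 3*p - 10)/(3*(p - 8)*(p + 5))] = 10*(3 - 2*p)/(p^4 - 6*p^3 - 71*p^2 + 240*p + 1600)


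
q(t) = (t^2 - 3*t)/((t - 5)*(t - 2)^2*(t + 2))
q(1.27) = 0.34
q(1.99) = 1673.54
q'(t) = (2*t - 3)/((t - 5)*(t - 2)^2*(t + 2)) - (t^2 - 3*t)/((t - 5)*(t - 2)^2*(t + 2)^2) - 2*(t^2 - 3*t)/((t - 5)*(t - 2)^3*(t + 2)) - (t^2 - 3*t)/((t - 5)^2*(t - 2)^2*(t + 2)) = 2*(-t^4 + 6*t^3 - 9*t^2 + 5*t - 30)/(t^7 - 12*t^6 + 37*t^5 + 46*t^4 - 344*t^3 + 208*t^2 + 720*t - 800)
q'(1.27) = 0.98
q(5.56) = 0.27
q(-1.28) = -0.11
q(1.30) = 0.37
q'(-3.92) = 0.03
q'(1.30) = 1.11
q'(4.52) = -0.70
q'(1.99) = 334027.77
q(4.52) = -0.35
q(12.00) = 0.01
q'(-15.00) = 0.00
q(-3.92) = 0.05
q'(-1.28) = 0.18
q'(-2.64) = 0.22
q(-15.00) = 0.00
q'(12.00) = 0.00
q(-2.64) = 0.14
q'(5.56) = -0.51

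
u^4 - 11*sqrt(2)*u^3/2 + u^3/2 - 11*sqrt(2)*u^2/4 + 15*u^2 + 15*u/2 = u*(u + 1/2)*(u - 3*sqrt(2))*(u - 5*sqrt(2)/2)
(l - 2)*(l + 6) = l^2 + 4*l - 12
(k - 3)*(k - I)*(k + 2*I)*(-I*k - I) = -I*k^4 + k^3 + 2*I*k^3 - 2*k^2 + I*k^2 - 3*k + 4*I*k + 6*I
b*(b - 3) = b^2 - 3*b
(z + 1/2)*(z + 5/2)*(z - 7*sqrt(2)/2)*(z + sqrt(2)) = z^4 - 5*sqrt(2)*z^3/2 + 3*z^3 - 15*sqrt(2)*z^2/2 - 23*z^2/4 - 21*z - 25*sqrt(2)*z/8 - 35/4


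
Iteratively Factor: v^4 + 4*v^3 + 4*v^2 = (v)*(v^3 + 4*v^2 + 4*v) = v*(v + 2)*(v^2 + 2*v) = v^2*(v + 2)*(v + 2)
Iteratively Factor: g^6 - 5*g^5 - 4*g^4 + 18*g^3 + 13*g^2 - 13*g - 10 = (g + 1)*(g^5 - 6*g^4 + 2*g^3 + 16*g^2 - 3*g - 10) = (g - 5)*(g + 1)*(g^4 - g^3 - 3*g^2 + g + 2) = (g - 5)*(g - 1)*(g + 1)*(g^3 - 3*g - 2) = (g - 5)*(g - 1)*(g + 1)^2*(g^2 - g - 2) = (g - 5)*(g - 2)*(g - 1)*(g + 1)^2*(g + 1)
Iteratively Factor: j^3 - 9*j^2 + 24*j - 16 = (j - 1)*(j^2 - 8*j + 16) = (j - 4)*(j - 1)*(j - 4)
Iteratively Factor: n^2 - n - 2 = (n + 1)*(n - 2)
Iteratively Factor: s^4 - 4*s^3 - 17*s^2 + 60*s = (s - 5)*(s^3 + s^2 - 12*s) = (s - 5)*(s - 3)*(s^2 + 4*s) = s*(s - 5)*(s - 3)*(s + 4)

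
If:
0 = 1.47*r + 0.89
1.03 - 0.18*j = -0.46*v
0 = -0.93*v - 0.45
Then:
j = 4.49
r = -0.61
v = -0.48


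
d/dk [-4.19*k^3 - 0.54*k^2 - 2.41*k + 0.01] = -12.57*k^2 - 1.08*k - 2.41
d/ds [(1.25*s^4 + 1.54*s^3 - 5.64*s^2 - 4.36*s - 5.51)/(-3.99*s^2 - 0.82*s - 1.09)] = (-9.975*s^5 - 9.2196*s^4 - 7.97560000000001*s^3 - 17.8074*s^2 - 31.6746*s + 0.234200000000001)/(15.9201*s^4 + 6.5436*s^3 + 9.3706*s^2 + 1.7876*s + 1.1881)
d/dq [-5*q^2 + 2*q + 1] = 2 - 10*q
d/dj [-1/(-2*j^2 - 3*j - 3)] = (-4*j - 3)/(2*j^2 + 3*j + 3)^2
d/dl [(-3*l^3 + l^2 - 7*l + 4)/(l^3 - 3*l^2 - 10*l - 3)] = (8*l^4 + 74*l^3 - 16*l^2 + 18*l + 61)/(l^6 - 6*l^5 - 11*l^4 + 54*l^3 + 118*l^2 + 60*l + 9)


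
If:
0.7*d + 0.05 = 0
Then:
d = -0.07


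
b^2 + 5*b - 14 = (b - 2)*(b + 7)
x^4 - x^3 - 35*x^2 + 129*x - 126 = (x - 3)^2*(x - 2)*(x + 7)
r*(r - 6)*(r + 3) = r^3 - 3*r^2 - 18*r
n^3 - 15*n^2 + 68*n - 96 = (n - 8)*(n - 4)*(n - 3)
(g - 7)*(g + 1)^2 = g^3 - 5*g^2 - 13*g - 7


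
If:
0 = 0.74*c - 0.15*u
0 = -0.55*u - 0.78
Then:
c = -0.29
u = -1.42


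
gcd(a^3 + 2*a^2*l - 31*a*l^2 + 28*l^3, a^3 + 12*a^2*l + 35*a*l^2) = a + 7*l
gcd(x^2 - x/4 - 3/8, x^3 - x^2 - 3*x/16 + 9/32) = x^2 - x/4 - 3/8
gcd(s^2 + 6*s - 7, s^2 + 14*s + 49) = s + 7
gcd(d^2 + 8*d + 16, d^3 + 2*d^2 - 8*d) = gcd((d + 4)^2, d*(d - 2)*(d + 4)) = d + 4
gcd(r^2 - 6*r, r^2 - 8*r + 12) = r - 6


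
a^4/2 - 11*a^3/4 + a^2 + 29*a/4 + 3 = (a/2 + 1/4)*(a - 4)*(a - 3)*(a + 1)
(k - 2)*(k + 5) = k^2 + 3*k - 10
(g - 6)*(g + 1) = g^2 - 5*g - 6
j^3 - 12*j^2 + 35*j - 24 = (j - 8)*(j - 3)*(j - 1)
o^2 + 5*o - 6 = (o - 1)*(o + 6)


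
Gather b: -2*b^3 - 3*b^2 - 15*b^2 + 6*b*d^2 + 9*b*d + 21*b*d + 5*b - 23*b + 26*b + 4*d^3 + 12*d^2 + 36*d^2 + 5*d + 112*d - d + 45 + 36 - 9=-2*b^3 - 18*b^2 + b*(6*d^2 + 30*d + 8) + 4*d^3 + 48*d^2 + 116*d + 72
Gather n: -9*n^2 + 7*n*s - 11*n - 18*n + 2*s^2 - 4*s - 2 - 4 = -9*n^2 + n*(7*s - 29) + 2*s^2 - 4*s - 6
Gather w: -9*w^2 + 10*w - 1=-9*w^2 + 10*w - 1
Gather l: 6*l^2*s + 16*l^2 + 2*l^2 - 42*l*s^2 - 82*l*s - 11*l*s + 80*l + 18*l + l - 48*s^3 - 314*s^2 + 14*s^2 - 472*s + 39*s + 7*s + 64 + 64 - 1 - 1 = l^2*(6*s + 18) + l*(-42*s^2 - 93*s + 99) - 48*s^3 - 300*s^2 - 426*s + 126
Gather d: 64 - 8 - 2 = 54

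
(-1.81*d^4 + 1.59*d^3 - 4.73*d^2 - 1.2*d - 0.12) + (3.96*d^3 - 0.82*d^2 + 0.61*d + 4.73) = -1.81*d^4 + 5.55*d^3 - 5.55*d^2 - 0.59*d + 4.61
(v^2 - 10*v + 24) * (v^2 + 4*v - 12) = v^4 - 6*v^3 - 28*v^2 + 216*v - 288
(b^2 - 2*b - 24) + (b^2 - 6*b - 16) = 2*b^2 - 8*b - 40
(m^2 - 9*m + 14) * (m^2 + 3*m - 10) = m^4 - 6*m^3 - 23*m^2 + 132*m - 140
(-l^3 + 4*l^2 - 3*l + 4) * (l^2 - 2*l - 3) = -l^5 + 6*l^4 - 8*l^3 - 2*l^2 + l - 12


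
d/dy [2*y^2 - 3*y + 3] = 4*y - 3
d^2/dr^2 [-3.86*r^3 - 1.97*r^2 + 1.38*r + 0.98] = -23.16*r - 3.94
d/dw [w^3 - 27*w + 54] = 3*w^2 - 27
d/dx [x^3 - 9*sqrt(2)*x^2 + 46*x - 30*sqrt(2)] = 3*x^2 - 18*sqrt(2)*x + 46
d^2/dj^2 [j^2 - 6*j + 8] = 2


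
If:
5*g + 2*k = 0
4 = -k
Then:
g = 8/5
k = -4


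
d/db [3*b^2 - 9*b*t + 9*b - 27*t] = 6*b - 9*t + 9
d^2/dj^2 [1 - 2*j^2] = -4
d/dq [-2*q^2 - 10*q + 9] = -4*q - 10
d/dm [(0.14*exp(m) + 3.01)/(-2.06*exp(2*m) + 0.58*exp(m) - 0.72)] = (0.2884*exp(2*m) + 12.4012*exp(m) - 1.8466)*exp(m)/(4.2436*exp(4*m) - 2.3896*exp(3*m) + 3.3028*exp(2*m) - 0.8352*exp(m) + 0.5184)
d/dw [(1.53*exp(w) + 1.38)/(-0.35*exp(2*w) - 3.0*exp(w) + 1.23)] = (0.5355*exp(2*w) + 0.966*exp(w) + 6.0219)*exp(w)/(0.1225*exp(4*w) + 2.1*exp(3*w) + 8.139*exp(2*w) - 7.38*exp(w) + 1.5129)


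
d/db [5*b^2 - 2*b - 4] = 10*b - 2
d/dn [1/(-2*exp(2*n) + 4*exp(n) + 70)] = (exp(n) - 1)*exp(n)/(-exp(2*n) + 2*exp(n) + 35)^2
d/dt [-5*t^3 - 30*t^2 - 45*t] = -15*t^2 - 60*t - 45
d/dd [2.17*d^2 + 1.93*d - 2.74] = 4.34*d + 1.93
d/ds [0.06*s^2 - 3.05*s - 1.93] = 0.12*s - 3.05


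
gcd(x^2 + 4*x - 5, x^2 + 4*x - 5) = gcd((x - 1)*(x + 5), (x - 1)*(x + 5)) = x^2 + 4*x - 5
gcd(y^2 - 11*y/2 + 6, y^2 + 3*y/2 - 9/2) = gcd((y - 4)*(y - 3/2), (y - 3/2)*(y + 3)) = y - 3/2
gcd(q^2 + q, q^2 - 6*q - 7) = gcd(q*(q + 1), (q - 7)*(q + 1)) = q + 1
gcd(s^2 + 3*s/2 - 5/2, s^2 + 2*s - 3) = s - 1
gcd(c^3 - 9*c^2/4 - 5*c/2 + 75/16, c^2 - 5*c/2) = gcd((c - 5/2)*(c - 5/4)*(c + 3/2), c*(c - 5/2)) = c - 5/2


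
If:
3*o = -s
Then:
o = -s/3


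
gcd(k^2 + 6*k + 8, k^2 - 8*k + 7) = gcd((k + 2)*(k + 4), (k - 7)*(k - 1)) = 1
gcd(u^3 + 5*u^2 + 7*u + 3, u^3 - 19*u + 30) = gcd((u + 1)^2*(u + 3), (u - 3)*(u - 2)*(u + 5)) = 1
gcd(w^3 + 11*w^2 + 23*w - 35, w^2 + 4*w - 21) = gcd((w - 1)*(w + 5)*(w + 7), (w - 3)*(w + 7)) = w + 7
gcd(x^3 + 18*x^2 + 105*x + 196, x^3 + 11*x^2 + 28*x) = x^2 + 11*x + 28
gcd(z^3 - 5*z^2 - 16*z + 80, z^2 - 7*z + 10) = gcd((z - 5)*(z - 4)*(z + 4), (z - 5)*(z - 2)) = z - 5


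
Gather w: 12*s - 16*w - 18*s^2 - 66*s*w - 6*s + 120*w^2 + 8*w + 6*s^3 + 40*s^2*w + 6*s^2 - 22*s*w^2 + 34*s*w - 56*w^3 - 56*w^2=6*s^3 - 12*s^2 + 6*s - 56*w^3 + w^2*(64 - 22*s) + w*(40*s^2 - 32*s - 8)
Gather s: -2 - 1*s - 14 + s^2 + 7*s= s^2 + 6*s - 16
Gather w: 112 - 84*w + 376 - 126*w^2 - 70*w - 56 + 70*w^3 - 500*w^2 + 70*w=70*w^3 - 626*w^2 - 84*w + 432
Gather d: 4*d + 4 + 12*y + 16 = 4*d + 12*y + 20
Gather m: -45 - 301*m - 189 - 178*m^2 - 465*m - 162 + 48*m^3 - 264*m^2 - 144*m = 48*m^3 - 442*m^2 - 910*m - 396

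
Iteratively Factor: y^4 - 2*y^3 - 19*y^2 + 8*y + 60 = (y + 3)*(y^3 - 5*y^2 - 4*y + 20) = (y - 5)*(y + 3)*(y^2 - 4) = (y - 5)*(y - 2)*(y + 3)*(y + 2)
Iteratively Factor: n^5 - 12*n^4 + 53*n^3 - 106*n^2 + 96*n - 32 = (n - 1)*(n^4 - 11*n^3 + 42*n^2 - 64*n + 32) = (n - 4)*(n - 1)*(n^3 - 7*n^2 + 14*n - 8) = (n - 4)*(n - 1)^2*(n^2 - 6*n + 8) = (n - 4)^2*(n - 1)^2*(n - 2)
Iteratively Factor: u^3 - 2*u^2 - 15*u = (u + 3)*(u^2 - 5*u) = u*(u + 3)*(u - 5)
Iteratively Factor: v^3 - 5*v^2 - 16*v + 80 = (v + 4)*(v^2 - 9*v + 20) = (v - 5)*(v + 4)*(v - 4)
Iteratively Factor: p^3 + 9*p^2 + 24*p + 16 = (p + 1)*(p^2 + 8*p + 16) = (p + 1)*(p + 4)*(p + 4)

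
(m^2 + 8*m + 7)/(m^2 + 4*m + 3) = (m + 7)/(m + 3)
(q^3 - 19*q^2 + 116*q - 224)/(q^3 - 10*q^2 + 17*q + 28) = (q - 8)/(q + 1)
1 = 1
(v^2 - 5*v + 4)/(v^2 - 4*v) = (v - 1)/v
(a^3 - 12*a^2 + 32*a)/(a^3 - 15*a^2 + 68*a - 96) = a/(a - 3)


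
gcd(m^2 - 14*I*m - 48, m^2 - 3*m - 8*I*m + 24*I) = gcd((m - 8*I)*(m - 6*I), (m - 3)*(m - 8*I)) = m - 8*I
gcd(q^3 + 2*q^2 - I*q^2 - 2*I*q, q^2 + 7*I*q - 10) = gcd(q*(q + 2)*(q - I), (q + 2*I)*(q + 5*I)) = 1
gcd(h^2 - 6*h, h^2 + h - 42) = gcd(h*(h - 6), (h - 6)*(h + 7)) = h - 6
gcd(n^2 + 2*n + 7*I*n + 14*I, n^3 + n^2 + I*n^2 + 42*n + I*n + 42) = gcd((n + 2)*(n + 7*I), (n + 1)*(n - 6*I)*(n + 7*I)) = n + 7*I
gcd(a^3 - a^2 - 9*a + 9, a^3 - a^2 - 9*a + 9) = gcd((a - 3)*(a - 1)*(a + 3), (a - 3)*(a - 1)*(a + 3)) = a^3 - a^2 - 9*a + 9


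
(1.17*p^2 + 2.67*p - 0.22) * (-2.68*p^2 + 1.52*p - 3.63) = -3.1356*p^4 - 5.3772*p^3 + 0.4009*p^2 - 10.0265*p + 0.7986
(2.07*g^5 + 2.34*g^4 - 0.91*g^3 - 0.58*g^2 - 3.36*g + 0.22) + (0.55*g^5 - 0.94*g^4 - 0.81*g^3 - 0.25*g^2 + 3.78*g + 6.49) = 2.62*g^5 + 1.4*g^4 - 1.72*g^3 - 0.83*g^2 + 0.42*g + 6.71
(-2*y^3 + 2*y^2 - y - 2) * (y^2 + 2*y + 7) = -2*y^5 - 2*y^4 - 11*y^3 + 10*y^2 - 11*y - 14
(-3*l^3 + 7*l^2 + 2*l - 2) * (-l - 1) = 3*l^4 - 4*l^3 - 9*l^2 + 2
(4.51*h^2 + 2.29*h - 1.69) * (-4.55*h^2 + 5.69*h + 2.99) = -20.5205*h^4 + 15.2424*h^3 + 34.2045*h^2 - 2.769*h - 5.0531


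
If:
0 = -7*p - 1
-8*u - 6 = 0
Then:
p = -1/7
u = -3/4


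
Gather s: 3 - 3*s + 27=30 - 3*s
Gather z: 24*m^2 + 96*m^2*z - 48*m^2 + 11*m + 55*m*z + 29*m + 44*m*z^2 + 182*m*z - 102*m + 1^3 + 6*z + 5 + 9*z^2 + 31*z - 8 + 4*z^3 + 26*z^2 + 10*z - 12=-24*m^2 - 62*m + 4*z^3 + z^2*(44*m + 35) + z*(96*m^2 + 237*m + 47) - 14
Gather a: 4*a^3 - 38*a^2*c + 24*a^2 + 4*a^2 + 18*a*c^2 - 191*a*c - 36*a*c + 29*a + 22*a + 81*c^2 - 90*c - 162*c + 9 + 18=4*a^3 + a^2*(28 - 38*c) + a*(18*c^2 - 227*c + 51) + 81*c^2 - 252*c + 27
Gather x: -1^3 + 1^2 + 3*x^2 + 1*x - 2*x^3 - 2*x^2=-2*x^3 + x^2 + x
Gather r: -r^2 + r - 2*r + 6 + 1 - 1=-r^2 - r + 6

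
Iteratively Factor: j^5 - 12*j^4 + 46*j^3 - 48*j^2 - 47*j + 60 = (j - 5)*(j^4 - 7*j^3 + 11*j^2 + 7*j - 12) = (j - 5)*(j - 3)*(j^3 - 4*j^2 - j + 4) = (j - 5)*(j - 3)*(j + 1)*(j^2 - 5*j + 4) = (j - 5)*(j - 3)*(j - 1)*(j + 1)*(j - 4)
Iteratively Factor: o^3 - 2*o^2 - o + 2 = (o - 2)*(o^2 - 1) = (o - 2)*(o + 1)*(o - 1)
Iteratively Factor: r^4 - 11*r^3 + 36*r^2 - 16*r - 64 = (r + 1)*(r^3 - 12*r^2 + 48*r - 64) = (r - 4)*(r + 1)*(r^2 - 8*r + 16) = (r - 4)^2*(r + 1)*(r - 4)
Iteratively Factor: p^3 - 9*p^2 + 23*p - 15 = (p - 3)*(p^2 - 6*p + 5) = (p - 5)*(p - 3)*(p - 1)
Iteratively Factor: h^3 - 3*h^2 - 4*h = (h + 1)*(h^2 - 4*h) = h*(h + 1)*(h - 4)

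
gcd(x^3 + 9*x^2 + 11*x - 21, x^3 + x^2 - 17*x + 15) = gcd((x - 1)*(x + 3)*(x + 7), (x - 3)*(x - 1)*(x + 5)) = x - 1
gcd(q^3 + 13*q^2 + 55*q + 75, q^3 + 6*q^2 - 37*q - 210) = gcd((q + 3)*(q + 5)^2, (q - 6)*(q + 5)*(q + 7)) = q + 5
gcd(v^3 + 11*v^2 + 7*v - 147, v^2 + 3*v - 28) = v + 7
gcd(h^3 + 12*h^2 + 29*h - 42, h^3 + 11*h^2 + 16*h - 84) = h^2 + 13*h + 42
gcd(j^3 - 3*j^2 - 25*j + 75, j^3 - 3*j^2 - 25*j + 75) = j^3 - 3*j^2 - 25*j + 75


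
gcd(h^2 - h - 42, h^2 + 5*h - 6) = h + 6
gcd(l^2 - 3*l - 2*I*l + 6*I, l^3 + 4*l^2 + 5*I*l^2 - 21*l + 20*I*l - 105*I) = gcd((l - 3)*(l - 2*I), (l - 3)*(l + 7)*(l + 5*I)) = l - 3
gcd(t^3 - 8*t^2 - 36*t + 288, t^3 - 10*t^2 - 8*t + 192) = t^2 - 14*t + 48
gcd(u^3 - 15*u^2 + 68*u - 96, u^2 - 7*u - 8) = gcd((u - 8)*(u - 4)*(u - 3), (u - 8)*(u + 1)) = u - 8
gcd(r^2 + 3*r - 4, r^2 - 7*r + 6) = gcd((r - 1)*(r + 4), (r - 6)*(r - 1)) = r - 1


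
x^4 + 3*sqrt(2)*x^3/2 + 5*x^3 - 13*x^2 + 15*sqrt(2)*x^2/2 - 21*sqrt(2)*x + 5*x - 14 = (x - 2)*(x + 7)*(x + sqrt(2)/2)*(x + sqrt(2))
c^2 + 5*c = c*(c + 5)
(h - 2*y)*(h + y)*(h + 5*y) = h^3 + 4*h^2*y - 7*h*y^2 - 10*y^3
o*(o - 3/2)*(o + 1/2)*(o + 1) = o^4 - 7*o^2/4 - 3*o/4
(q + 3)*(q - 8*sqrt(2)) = q^2 - 8*sqrt(2)*q + 3*q - 24*sqrt(2)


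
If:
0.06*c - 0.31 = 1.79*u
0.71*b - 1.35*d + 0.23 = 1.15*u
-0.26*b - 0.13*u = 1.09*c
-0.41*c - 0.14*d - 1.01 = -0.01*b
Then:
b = 32.38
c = -7.67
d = 17.56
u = -0.43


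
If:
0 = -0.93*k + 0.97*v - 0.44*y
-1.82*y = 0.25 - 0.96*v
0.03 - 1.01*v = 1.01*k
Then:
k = 0.05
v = -0.02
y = -0.15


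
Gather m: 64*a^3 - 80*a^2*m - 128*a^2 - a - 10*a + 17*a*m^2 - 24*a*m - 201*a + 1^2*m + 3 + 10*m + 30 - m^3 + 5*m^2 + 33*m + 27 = 64*a^3 - 128*a^2 - 212*a - m^3 + m^2*(17*a + 5) + m*(-80*a^2 - 24*a + 44) + 60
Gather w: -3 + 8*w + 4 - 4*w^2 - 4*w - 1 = -4*w^2 + 4*w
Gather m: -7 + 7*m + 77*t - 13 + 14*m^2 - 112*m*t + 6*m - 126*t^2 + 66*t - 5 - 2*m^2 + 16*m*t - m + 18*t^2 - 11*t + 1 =12*m^2 + m*(12 - 96*t) - 108*t^2 + 132*t - 24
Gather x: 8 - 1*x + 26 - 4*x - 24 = 10 - 5*x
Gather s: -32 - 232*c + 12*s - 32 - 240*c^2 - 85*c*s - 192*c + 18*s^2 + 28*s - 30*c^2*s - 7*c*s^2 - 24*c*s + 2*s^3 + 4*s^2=-240*c^2 - 424*c + 2*s^3 + s^2*(22 - 7*c) + s*(-30*c^2 - 109*c + 40) - 64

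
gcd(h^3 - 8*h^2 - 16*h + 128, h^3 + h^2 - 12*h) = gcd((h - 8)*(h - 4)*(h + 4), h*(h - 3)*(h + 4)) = h + 4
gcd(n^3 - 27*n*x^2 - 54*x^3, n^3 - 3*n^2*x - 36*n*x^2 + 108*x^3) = -n + 6*x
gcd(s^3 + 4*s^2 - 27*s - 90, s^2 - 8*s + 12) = 1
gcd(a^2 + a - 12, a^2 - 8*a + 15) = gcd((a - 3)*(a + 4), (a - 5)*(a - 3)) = a - 3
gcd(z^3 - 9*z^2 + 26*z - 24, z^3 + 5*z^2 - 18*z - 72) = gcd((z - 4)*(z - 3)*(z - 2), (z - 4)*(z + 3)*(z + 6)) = z - 4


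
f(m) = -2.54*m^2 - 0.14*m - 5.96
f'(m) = -5.08*m - 0.14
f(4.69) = -62.49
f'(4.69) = -23.97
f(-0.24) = -6.07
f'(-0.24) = 1.08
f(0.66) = -7.16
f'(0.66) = -3.49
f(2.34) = -20.20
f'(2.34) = -12.03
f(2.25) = -19.13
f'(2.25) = -11.57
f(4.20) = -51.35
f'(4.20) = -21.48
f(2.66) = -24.30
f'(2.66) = -13.65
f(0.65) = -7.12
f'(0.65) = -3.44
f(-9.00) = -210.44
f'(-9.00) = 45.58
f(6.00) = -98.24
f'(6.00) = -30.62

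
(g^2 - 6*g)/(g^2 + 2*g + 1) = g*(g - 6)/(g^2 + 2*g + 1)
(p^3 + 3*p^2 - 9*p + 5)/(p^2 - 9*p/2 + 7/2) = 2*(p^2 + 4*p - 5)/(2*p - 7)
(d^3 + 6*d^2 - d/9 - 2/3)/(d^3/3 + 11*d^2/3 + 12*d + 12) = (9*d^2 - 1)/(3*(d^2 + 5*d + 6))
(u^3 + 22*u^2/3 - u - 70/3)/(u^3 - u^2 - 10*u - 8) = (3*u^2 + 16*u - 35)/(3*(u^2 - 3*u - 4))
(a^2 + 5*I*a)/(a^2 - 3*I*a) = (a + 5*I)/(a - 3*I)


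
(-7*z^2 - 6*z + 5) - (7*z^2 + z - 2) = -14*z^2 - 7*z + 7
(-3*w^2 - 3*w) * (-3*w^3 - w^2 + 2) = 9*w^5 + 12*w^4 + 3*w^3 - 6*w^2 - 6*w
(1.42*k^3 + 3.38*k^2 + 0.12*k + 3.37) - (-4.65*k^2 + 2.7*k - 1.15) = 1.42*k^3 + 8.03*k^2 - 2.58*k + 4.52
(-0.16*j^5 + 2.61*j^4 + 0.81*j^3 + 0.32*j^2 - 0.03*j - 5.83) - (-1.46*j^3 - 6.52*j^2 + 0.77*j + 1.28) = -0.16*j^5 + 2.61*j^4 + 2.27*j^3 + 6.84*j^2 - 0.8*j - 7.11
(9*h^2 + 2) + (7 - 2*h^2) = 7*h^2 + 9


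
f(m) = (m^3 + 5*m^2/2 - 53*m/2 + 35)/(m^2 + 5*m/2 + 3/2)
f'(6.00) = 1.17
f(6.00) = 3.47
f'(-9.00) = 1.77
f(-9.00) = -4.22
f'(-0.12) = -80.84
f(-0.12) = 31.47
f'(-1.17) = -2944.72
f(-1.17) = -1209.01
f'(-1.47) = 170541.72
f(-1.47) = -5402.89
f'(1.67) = -1.35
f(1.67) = 0.28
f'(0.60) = -13.30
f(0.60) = 6.02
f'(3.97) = 1.05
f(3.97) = 1.17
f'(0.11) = -41.85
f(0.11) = 17.97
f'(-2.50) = 99.00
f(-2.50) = 67.50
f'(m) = (-2*m - 5/2)*(m^3 + 5*m^2/2 - 53*m/2 + 35)/(m^2 + 5*m/2 + 3/2)^2 + (3*m^2 + 5*m - 53/2)/(m^2 + 5*m/2 + 3/2)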